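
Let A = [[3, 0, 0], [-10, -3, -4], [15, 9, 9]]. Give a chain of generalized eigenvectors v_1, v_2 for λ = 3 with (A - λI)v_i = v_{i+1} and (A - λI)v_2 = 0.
We seek v_1 ∈ ker((A - 3I)^2) \ ker(A - 3I), then set v_{i+1} = (A - 3I) v_i.

One such chain is v_1 = [[0, -1, 1]]^T, v_2 = [[0, 2, -3]]^T. Check: (A - 3I) v_2 = [[0, 0, 0]]^T = 0.

v_1 = [[0, -1, 1]]^T, v_2 = [[0, 2, -3]]^T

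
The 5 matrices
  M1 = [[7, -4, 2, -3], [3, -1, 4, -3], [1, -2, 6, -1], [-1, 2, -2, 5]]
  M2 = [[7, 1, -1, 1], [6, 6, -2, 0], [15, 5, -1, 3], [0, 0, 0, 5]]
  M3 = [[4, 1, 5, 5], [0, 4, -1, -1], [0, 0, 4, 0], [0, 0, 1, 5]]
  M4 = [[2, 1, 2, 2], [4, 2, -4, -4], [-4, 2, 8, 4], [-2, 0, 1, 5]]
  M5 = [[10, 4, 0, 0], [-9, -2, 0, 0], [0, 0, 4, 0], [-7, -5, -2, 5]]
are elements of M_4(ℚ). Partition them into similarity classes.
1 class: {M1, M2, M3, M4, M5}

Characteristic polynomials: χ_{M1} = (x - 5)(x - 4)^3, χ_{M2} = (x - 5)(x - 4)^3, χ_{M3} = (x - 5)(x - 4)^3, χ_{M4} = (x - 5)(x - 4)^3, χ_{M5} = (x - 5)(x - 4)^3.

{M1, M2, M3, M4, M5}: invariant factors x - 4, (x - 5)(x - 4)^2.

Matrices are similar if and only if their invariant-factor lists agree; the partition into similarity classes is {M1, M2, M3, M4, M5}.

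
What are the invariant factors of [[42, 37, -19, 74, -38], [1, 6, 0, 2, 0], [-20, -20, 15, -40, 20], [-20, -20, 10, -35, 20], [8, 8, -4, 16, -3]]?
x - 5, x - 5, (x - 5)^3

The Jordan structure of A has elementary divisors (x - 5)^3, (x - 5), (x - 5). Arranging the block sizes at each eigenvalue in decreasing order and taking row products gives the invariant factors.

Invariant factors (smallest first, each dividing the next): x - 5, x - 5, (x - 5)^3.

Check: the last factor (x - 5)^3 is the minimal polynomial, and the product (x - 5)^5 is the characteristic polynomial.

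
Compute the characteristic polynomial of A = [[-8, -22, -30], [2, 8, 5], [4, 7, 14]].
χ_A(x) = (x - 5)^2(x - 4)

xI - A = [[x + 8, 22, 30], [-2, x - 8, -5], [-4, -7, x - 14]].

Expanding det(xI - A) along the first row:
det(xI - A) = + (x + 8)·det([[x - 8, -5], [-7, x - 14]]) - (22)·det([[-2, -5], [-4, x - 14]]) + (30)·det([[-2, x - 8], [-4, -7]]).

Evaluating gives χ_A(x) = x^3 - 14x^2 + 65x - 100 = (x - 5)^2(x - 4).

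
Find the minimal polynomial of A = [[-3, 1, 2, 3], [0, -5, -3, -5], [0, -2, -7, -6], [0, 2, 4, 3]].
m_A(x) = (x + 3)^3

The characteristic polynomial factors as (x + 3)^4. The minimal polynomial is ∏(x - λ)^{k_λ} where k_λ is the size of the largest Jordan block at λ.

For λ = -3: rank(A + 3I) = 2, and the largest Jordan block has size 3 (the smallest k with rank((A + 3I)^k) = rank((A + 3I)^(k+1))).

So m_A(x) = (x + 3)^3.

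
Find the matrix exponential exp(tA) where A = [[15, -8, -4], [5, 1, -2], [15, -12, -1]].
e^{tA} = [[(10*t + 1)*e^{5*t}, -8*t*e^{5*t}, -4*t*e^{5*t}], [5*t*e^{5*t}, (1 - 4*t)*e^{5*t}, -2*t*e^{5*t}], [15*t*e^{5*t}, -12*t*e^{5*t}, (1 - 6*t)*e^{5*t}]]

A has Jordan form J = [[5, 1, 0], [0, 5, 0], [0, 0, 5]] with A = PJP^{-1}, so e^{tA} = P e^{tJ} P^{-1}.

For a Jordan block J_k(λ), e^{tJ_k(λ)} = e^{λt} · (I + tN + t^2 N^2/2! + ... + t^{k-1} N^{k-1}/(k-1)!) where N is the nilpotent superdiagonal part.

Assembling the blocks and conjugating back gives the entries of e^{tA} as shown above.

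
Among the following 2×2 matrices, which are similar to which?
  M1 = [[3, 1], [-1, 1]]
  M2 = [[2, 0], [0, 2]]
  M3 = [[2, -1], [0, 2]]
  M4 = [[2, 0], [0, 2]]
Characteristic polynomials: χ_{M1} = (x - 2)^2, χ_{M2} = (x - 2)^2, χ_{M3} = (x - 2)^2, χ_{M4} = (x - 2)^2.

{M1, M3}: invariant factors (x - 2)^2.

{M2, M4}: invariant factors x - 2, x - 2.

Matrices are similar if and only if their invariant-factor lists agree; the partition into similarity classes is {M1, M3}, {M2, M4}.

2 classes: {M1, M3}, {M2, M4}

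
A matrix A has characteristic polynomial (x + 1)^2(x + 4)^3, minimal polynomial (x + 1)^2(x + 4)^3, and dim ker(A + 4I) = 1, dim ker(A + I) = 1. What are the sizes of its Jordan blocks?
Jordan blocks: (-4, 3), (-1, 2)

λ = -4: algebraic multiplicity 3 (exponent in χ_A), largest block size 3 (exponent in m_A), 1 block (geometric multiplicity). This forces block sizes [3].
λ = -1: algebraic multiplicity 2 (exponent in χ_A), largest block size 2 (exponent in m_A), 1 block (geometric multiplicity). This forces block sizes [2].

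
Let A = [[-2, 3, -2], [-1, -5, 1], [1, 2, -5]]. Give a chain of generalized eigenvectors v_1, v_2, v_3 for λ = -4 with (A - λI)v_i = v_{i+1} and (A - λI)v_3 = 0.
We seek v_1 ∈ ker((A + 4I)^3) \ ker((A + 4I)^2), then set v_{i+1} = (A + 4I) v_i.

One such chain is v_1 = [[0, 0, 1]]^T, v_2 = [[-2, 1, -1]]^T, v_3 = [[1, 0, 1]]^T. Check: (A + 4I) v_3 = [[0, 0, 0]]^T = 0.

v_1 = [[0, 0, 1]]^T, v_2 = [[-2, 1, -1]]^T, v_3 = [[1, 0, 1]]^T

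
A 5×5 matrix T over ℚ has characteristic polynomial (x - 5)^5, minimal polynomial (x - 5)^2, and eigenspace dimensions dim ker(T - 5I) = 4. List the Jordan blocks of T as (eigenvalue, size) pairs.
Jordan blocks: (5, 2), (5, 1), (5, 1), (5, 1)

λ = 5: algebraic multiplicity 5 (exponent in χ_T), largest block size 2 (exponent in m_T), 4 blocks (geometric multiplicity). These force block sizes [2, 1, 1, 1].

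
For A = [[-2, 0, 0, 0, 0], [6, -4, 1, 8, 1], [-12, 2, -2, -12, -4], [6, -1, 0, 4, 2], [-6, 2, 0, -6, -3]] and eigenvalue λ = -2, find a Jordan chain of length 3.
v_1 = [[0, 0, 1, 0, 0]]^T, v_2 = [[0, 1, 0, 0, 0]]^T, v_3 = [[0, -2, 2, -1, 2]]^T

We seek v_1 ∈ ker((A + 2I)^3) \ ker((A + 2I)^2), then set v_{i+1} = (A + 2I) v_i.

One such chain is v_1 = [[0, 0, 1, 0, 0]]^T, v_2 = [[0, 1, 0, 0, 0]]^T, v_3 = [[0, -2, 2, -1, 2]]^T. Check: (A + 2I) v_3 = [[0, 0, 0, 0, 0]]^T = 0.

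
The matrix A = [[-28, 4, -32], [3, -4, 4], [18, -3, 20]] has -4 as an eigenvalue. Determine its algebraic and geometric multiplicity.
algebraic multiplicity 3, geometric multiplicity 1

The characteristic polynomial is (x + 4)^3, so the factor x + 4 appears with exponent 3: the algebraic multiplicity is 3.

rank(A + 4I) = 2, so the eigenspace has dimension 3 - 2 = 1: the geometric multiplicity is 1.

Since 1 < 3, A is not diagonalizable.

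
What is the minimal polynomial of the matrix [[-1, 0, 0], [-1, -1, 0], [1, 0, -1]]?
m_A(x) = (x + 1)^2

The characteristic polynomial factors as (x + 1)^3. The minimal polynomial is ∏(x - λ)^{k_λ} where k_λ is the size of the largest Jordan block at λ.

For λ = -1: rank(A + I) = 1, and the largest Jordan block has size 2 (the smallest k with rank((A + I)^k) = rank((A + I)^(k+1))).

So m_A(x) = (x + 1)^2.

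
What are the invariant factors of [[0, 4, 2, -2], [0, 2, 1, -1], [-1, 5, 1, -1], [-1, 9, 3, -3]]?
x, x^3

The Jordan structure of A has elementary divisors x^3, x. Arranging the block sizes at each eigenvalue in decreasing order and taking row products gives the invariant factors.

Invariant factors (smallest first, each dividing the next): x, x^3.

Check: the last factor x^3 is the minimal polynomial, and the product x^4 is the characteristic polynomial.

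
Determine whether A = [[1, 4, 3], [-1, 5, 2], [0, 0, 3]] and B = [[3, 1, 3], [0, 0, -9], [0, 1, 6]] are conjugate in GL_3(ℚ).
Both have characteristic polynomial (x - 3)^3, but the minimal polynomial of A is (x - 3)^3 while the minimal polynomial of B is (x - 3)^2. The minimal polynomial is a similarity invariant, so A and B are not similar.

No.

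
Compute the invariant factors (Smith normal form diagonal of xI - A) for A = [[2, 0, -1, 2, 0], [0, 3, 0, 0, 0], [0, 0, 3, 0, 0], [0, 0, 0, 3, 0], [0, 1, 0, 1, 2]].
The Jordan structure of A has elementary divisors (x - 2), (x - 2), (x - 3), (x - 3), (x - 3). Arranging the block sizes at each eigenvalue in decreasing order and taking row products gives the invariant factors.

Invariant factors (smallest first, each dividing the next): x - 3, (x - 3)(x - 2), (x - 3)(x - 2).

Check: the last factor (x - 3)(x - 2) is the minimal polynomial, and the product (x - 3)^3(x - 2)^2 is the characteristic polynomial.

x - 3, (x - 3)(x - 2), (x - 3)(x - 2)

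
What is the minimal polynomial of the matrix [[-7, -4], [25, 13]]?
m_A(x) = (x - 3)^2

The characteristic polynomial factors as (x - 3)^2. The minimal polynomial is ∏(x - λ)^{k_λ} where k_λ is the size of the largest Jordan block at λ.

For λ = 3: rank(A - 3I) = 1, and the largest Jordan block has size 2 (the smallest k with rank((A - 3I)^k) = rank((A - 3I)^(k+1))).

So m_A(x) = (x - 3)^2.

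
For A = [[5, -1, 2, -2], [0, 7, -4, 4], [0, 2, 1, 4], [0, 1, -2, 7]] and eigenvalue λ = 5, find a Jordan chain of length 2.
v_1 = [[0, -3, -3, -2]]^T, v_2 = [[1, -2, -2, -1]]^T

We seek v_1 ∈ ker((A - 5I)^2) \ ker(A - 5I), then set v_{i+1} = (A - 5I) v_i.

One such chain is v_1 = [[0, -3, -3, -2]]^T, v_2 = [[1, -2, -2, -1]]^T. Check: (A - 5I) v_2 = [[0, 0, 0, 0]]^T = 0.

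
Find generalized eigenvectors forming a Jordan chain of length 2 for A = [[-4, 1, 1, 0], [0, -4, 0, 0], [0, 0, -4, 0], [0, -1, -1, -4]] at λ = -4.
We seek v_1 ∈ ker((A + 4I)^2) \ ker(A + 4I), then set v_{i+1} = (A + 4I) v_i.

One such chain is v_1 = [[0, 1, 0, 1]]^T, v_2 = [[1, 0, 0, -1]]^T. Check: (A + 4I) v_2 = [[0, 0, 0, 0]]^T = 0.

v_1 = [[0, 1, 0, 1]]^T, v_2 = [[1, 0, 0, -1]]^T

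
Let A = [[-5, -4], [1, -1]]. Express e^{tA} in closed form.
e^{tA} = [[(1 - 2*t)*e^{-3*t}, -4*t*e^{-3*t}], [t*e^{-3*t}, (2*t + 1)*e^{-3*t}]]

A has Jordan form J = [[-3, 1], [0, -3]] with A = PJP^{-1}, so e^{tA} = P e^{tJ} P^{-1}.

For a Jordan block J_k(λ), e^{tJ_k(λ)} = e^{λt} · (I + tN + t^2 N^2/2! + ... + t^{k-1} N^{k-1}/(k-1)!) where N is the nilpotent superdiagonal part.

Assembling the blocks and conjugating back gives the entries of e^{tA} as shown above.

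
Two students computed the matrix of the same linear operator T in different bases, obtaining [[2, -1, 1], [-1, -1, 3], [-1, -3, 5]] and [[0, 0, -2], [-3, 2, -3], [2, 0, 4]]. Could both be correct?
No.

Both have characteristic polynomial (x - 2)^3, but the minimal polynomial of A is (x - 2)^3 while the minimal polynomial of B is (x - 2)^2. The minimal polynomial is a similarity invariant, so A and B are not similar.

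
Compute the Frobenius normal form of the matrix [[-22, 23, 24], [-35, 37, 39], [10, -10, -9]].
The invariant factors of A (the non-unit diagonal entries of the Smith normal form of xI - A over ℚ[x]) are (x - 3)(x^2 - 3x - 3), each dividing the next. The characteristic polynomial is their product, (x - 3)(x^2 - 3x - 3).

The rational canonical form is the block-diagonal matrix of companion matrices C(f_i):
R = [[0, 0, -9], [1, 0, -6], [0, 1, 6]].

Note the characteristic polynomial does not split into linear factors over ℚ, so A has no Jordan form over ℚ; the rational canonical form exists over any field.

R = [[0, 0, -9], [1, 0, -6], [0, 1, 6]]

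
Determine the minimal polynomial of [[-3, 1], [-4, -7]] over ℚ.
The characteristic polynomial factors as (x + 5)^2. The minimal polynomial is ∏(x - λ)^{k_λ} where k_λ is the size of the largest Jordan block at λ.

For λ = -5: rank(A + 5I) = 1, and the largest Jordan block has size 2 (the smallest k with rank((A + 5I)^k) = rank((A + 5I)^(k+1))).

So m_A(x) = (x + 5)^2.

m_A(x) = (x + 5)^2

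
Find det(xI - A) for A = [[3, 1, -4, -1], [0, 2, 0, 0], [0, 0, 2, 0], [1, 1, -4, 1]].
χ_A(x) = (x - 2)^4

xI - A = [[x - 3, -1, 4, 1], [0, x - 2, 0, 0], [0, 0, x - 2, 0], [-1, -1, 4, x - 1]].

Expanding det(xI - A) along the first row:
det(xI - A) = + (x - 3)·det([[x - 2, 0, 0], [0, x - 2, 0], [-1, 4, x - 1]]) - (-1)·det([[0, 0, 0], [0, x - 2, 0], [-1, 4, x - 1]]) + (4)·det([[0, x - 2, 0], [0, 0, 0], [-1, -1, x - 1]]) - (1)·det([[0, x - 2, 0], [0, 0, x - 2], [-1, -1, 4]]).

Evaluating gives χ_A(x) = x^4 - 8x^3 + 24x^2 - 32x + 16 = (x - 2)^4.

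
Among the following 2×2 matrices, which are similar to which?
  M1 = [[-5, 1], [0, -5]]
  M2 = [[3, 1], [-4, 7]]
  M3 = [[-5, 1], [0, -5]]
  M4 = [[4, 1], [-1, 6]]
2 classes: {M1, M3}, {M2, M4}

Characteristic polynomials: χ_{M1} = (x + 5)^2, χ_{M2} = (x - 5)^2, χ_{M3} = (x + 5)^2, χ_{M4} = (x - 5)^2.

{M1, M3}: invariant factors (x + 5)^2.

{M2, M4}: invariant factors (x - 5)^2.

Matrices are similar if and only if their invariant-factor lists agree; the partition into similarity classes is {M1, M3}, {M2, M4}.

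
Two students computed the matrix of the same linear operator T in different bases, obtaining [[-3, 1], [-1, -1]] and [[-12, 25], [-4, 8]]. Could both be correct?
Yes.

Two matrices over a field are similar if and only if they have the same invariant factors.

Both A and B have characteristic polynomial (x + 2)^2 and minimal polynomial (x + 2)^2. Computing further, both have invariant factors (x + 2)^2. Hence A and B are similar.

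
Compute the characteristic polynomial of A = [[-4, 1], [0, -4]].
χ_A(x) = (x + 4)^2

xI - A = [[x + 4, -1], [0, x + 4]].

Expanding det(xI - A) along the first row:
det(xI - A) = + (x + 4)·det([[x + 4]]) - (-1)·det([[0]]).

Evaluating gives χ_A(x) = x^2 + 8x + 16 = (x + 4)^2.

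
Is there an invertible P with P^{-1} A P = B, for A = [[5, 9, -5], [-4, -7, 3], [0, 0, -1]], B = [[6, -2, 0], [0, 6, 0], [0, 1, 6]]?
No.

trace(A) = -3 but trace(B) = 18. The trace is a similarity invariant, so A and B are not similar.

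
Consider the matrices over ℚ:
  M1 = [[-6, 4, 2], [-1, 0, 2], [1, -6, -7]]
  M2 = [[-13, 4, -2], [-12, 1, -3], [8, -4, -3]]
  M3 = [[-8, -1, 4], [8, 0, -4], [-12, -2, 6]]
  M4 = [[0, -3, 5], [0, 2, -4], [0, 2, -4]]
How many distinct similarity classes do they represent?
Characteristic polynomials: χ_{M1} = (x + 4)^2(x + 5), χ_{M2} = (x + 5)^3, χ_{M3} = x^2(x + 2), χ_{M4} = x^2(x + 2).

{M1}: invariant factors (x + 4)^2(x + 5).

{M2}: invariant factors x + 5, (x + 5)^2.

{M3, M4}: invariant factors x^2(x + 2).

Matrices are similar if and only if their invariant-factor lists agree; the partition into similarity classes is {M1}, {M2}, {M3, M4}.

3 classes: {M1}, {M2}, {M3, M4}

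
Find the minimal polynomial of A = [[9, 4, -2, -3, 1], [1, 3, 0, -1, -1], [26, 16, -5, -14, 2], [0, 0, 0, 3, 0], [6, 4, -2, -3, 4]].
m_A(x) = (x - 3)^2(x - 2)

The characteristic polynomial factors as (x - 3)^4(x - 2). The minimal polynomial is ∏(x - λ)^{k_λ} where k_λ is the size of the largest Jordan block at λ.

For λ = 2: rank(A - 2I) = 4, and the largest Jordan block has size 1 (the smallest k with rank((A - 2I)^k) = rank((A - 2I)^(k+1))).
For λ = 3: rank(A - 3I) = 2, and the largest Jordan block has size 2 (the smallest k with rank((A - 3I)^k) = rank((A - 3I)^(k+1))).

So m_A(x) = (x - 3)^2(x - 2).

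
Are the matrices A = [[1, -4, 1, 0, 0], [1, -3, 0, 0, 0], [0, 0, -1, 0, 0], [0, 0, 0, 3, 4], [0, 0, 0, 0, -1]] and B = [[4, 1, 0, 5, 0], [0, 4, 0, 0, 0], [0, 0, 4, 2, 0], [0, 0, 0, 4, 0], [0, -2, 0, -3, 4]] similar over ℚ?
No.

trace(A) = -1 but trace(B) = 20. The trace is a similarity invariant, so A and B are not similar.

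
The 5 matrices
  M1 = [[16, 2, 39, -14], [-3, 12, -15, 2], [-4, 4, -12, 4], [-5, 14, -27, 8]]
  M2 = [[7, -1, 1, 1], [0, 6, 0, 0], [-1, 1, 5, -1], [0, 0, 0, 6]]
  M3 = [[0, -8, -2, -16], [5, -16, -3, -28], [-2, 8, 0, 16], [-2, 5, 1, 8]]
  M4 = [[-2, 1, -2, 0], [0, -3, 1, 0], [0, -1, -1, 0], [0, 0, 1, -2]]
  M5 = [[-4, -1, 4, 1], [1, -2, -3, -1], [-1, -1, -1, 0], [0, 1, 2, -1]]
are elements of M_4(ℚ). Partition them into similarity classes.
3 classes: {M1}, {M2}, {M3, M4, M5}

Characteristic polynomials: χ_{M1} = (x - 6)^4, χ_{M2} = (x - 6)^4, χ_{M3} = (x + 2)^4, χ_{M4} = (x + 2)^4, χ_{M5} = (x + 2)^4.

{M1}: invariant factors x - 6, (x - 6)^3.

{M2}: invariant factors x - 6, x - 6, (x - 6)^2.

{M3, M4, M5}: invariant factors x + 2, (x + 2)^3.

Matrices are similar if and only if their invariant-factor lists agree; the partition into similarity classes is {M1}, {M2}, {M3, M4, M5}.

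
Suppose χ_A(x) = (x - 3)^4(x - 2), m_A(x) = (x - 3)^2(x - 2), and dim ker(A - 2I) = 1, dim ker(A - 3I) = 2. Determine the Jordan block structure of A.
Jordan blocks: (2, 1), (3, 2), (3, 2)

λ = 2: algebraic multiplicity 1 (exponent in χ_A), largest block size 1 (exponent in m_A), 1 block (geometric multiplicity). This forces block sizes [1].
λ = 3: algebraic multiplicity 4 (exponent in χ_A), largest block size 2 (exponent in m_A), 2 blocks (geometric multiplicity). These force block sizes [2, 2].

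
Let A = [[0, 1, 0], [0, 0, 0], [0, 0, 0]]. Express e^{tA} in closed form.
A has Jordan form J = [[0, 1, 0], [0, 0, 0], [0, 0, 0]] with A = PJP^{-1}, so e^{tA} = P e^{tJ} P^{-1}.

For a Jordan block J_k(λ), e^{tJ_k(λ)} = e^{λt} · (I + tN + t^2 N^2/2! + ... + t^{k-1} N^{k-1}/(k-1)!) where N is the nilpotent superdiagonal part.

Assembling the blocks and conjugating back gives the entries of e^{tA} as shown above.

e^{tA} = [[1, t, 0], [0, 1, 0], [0, 0, 1]]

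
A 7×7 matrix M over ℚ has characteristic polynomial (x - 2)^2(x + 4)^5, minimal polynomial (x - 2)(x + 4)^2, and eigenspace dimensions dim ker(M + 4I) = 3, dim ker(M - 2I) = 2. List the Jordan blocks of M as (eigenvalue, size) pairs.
λ = -4: algebraic multiplicity 5 (exponent in χ_M), largest block size 2 (exponent in m_M), 3 blocks (geometric multiplicity). These force block sizes [2, 2, 1].
λ = 2: algebraic multiplicity 2 (exponent in χ_M), largest block size 1 (exponent in m_M), 2 blocks (geometric multiplicity). These force block sizes [1, 1].

Jordan blocks: (-4, 2), (-4, 2), (-4, 1), (2, 1), (2, 1)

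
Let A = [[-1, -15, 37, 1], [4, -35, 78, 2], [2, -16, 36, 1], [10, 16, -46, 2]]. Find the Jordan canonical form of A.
The characteristic polynomial is det(xI - A) = (x - 4)^2(x + 3)^2, so the eigenvalues are -3 (algebraic multiplicity 2), 4 (algebraic multiplicity 2).

For λ = -3: rank(A + 3I) = 3, rank((A + 3I)^2) = 2. The eigenspace has dimension 4 - 3 = 1, so there is 1 Jordan block; the rank sequence gives block sizes [2].

For λ = 4: rank(A - 4I) = 3, rank((A - 4I)^2) = 2. The eigenspace has dimension 4 - 3 = 1, so there is 1 Jordan block; the rank sequence gives block sizes [2].

Assembling the blocks gives the Jordan form J above.

J = [[-3, 1, 0, 0], [0, -3, 0, 0], [0, 0, 4, 1], [0, 0, 0, 4]]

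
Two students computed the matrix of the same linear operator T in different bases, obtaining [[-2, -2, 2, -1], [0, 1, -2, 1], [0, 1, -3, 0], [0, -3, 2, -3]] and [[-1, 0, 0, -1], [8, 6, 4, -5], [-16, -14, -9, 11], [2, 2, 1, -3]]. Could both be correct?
Yes.

Two matrices over a field are similar if and only if they have the same invariant factors.

Both A and B have characteristic polynomial (x + 1)(x + 2)^3 and minimal polynomial (x + 1)(x + 2)^3. Computing further, both have invariant factors (x + 1)(x + 2)^3. Hence A and B are similar.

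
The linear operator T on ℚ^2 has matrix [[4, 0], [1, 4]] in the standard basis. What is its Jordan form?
J = [[4, 1], [0, 4]]

The characteristic polynomial is det(xI - A) = (x - 4)^2, so the eigenvalues are 4 (algebraic multiplicity 2).

For λ = 4: rank(A - 4I) = 1, rank((A - 4I)^2) = 0. The eigenspace has dimension 2 - 1 = 1, so there is 1 Jordan block; the rank sequence gives block sizes [2].

Assembling the blocks gives the Jordan form J above.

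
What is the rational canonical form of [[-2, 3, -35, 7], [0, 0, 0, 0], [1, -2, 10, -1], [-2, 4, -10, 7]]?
The invariant factors of A (the non-unit diagonal entries of the Smith normal form of xI - A over ℚ[x]) are x - 5, x(x - 5)^2, each dividing the next. The characteristic polynomial is their product, x(x - 5)^3.

The rational canonical form is the block-diagonal matrix of companion matrices C(f_i):
R = [[5, 0, 0, 0], [0, 0, 0, 0], [0, 1, 0, -25], [0, 0, 1, 10]].

R = [[5, 0, 0, 0], [0, 0, 0, 0], [0, 1, 0, -25], [0, 0, 1, 10]]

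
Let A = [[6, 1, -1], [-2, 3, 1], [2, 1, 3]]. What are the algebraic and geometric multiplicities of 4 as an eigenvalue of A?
algebraic multiplicity 3, geometric multiplicity 2

The characteristic polynomial is (x - 4)^3, so the factor x - 4 appears with exponent 3: the algebraic multiplicity is 3.

rank(A - 4I) = 1, so the eigenspace has dimension 3 - 1 = 2: the geometric multiplicity is 2.

Since 2 < 3, A is not diagonalizable.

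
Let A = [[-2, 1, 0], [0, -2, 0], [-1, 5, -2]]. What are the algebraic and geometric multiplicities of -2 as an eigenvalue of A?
The characteristic polynomial is (x + 2)^3, so the factor x + 2 appears with exponent 3: the algebraic multiplicity is 3.

rank(A + 2I) = 2, so the eigenspace has dimension 3 - 2 = 1: the geometric multiplicity is 1.

Since 1 < 3, A is not diagonalizable.

algebraic multiplicity 3, geometric multiplicity 1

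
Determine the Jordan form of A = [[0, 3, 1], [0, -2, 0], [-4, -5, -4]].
The characteristic polynomial is det(xI - A) = (x + 2)^3, so the eigenvalues are -2 (algebraic multiplicity 3).

For λ = -2: rank(A + 2I) = 2, rank((A + 2I)^2) = 1, rank((A + 2I)^3) = 0. The eigenspace has dimension 3 - 2 = 1, so there is 1 Jordan block; the rank sequence gives block sizes [3].

Assembling the blocks gives the Jordan form J above.

J = [[-2, 1, 0], [0, -2, 1], [0, 0, -2]]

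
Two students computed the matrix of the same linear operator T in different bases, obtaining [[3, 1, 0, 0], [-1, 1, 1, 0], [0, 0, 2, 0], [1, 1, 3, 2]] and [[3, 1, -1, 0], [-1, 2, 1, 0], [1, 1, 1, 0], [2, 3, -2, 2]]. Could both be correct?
Yes.

Two matrices over a field are similar if and only if they have the same invariant factors.

Both A and B have characteristic polynomial (x - 2)^4 and minimal polynomial (x - 2)^3. Computing further, both have invariant factors x - 2, (x - 2)^3. Hence A and B are similar.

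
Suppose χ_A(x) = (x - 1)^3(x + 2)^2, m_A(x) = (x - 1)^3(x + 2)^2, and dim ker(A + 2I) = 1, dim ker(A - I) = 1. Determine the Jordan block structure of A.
λ = -2: algebraic multiplicity 2 (exponent in χ_A), largest block size 2 (exponent in m_A), 1 block (geometric multiplicity). This forces block sizes [2].
λ = 1: algebraic multiplicity 3 (exponent in χ_A), largest block size 3 (exponent in m_A), 1 block (geometric multiplicity). This forces block sizes [3].

Jordan blocks: (-2, 2), (1, 3)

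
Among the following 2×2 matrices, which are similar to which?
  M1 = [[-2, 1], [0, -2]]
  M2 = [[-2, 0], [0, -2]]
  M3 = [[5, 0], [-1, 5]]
3 classes: {M1}, {M2}, {M3}

Characteristic polynomials: χ_{M1} = (x + 2)^2, χ_{M2} = (x + 2)^2, χ_{M3} = (x - 5)^2.

{M1}: invariant factors (x + 2)^2.

{M2}: invariant factors x + 2, x + 2.

{M3}: invariant factors (x - 5)^2.

Matrices are similar if and only if their invariant-factor lists agree; the partition into similarity classes is {M1}, {M2}, {M3}.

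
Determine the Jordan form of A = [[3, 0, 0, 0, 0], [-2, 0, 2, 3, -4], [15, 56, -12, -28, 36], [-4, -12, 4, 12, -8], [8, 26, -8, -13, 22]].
J = [[3, 0, 0, 0, 0], [0, 4, 0, 0, 0], [0, 0, 6, 1, 0], [0, 0, 0, 6, 0], [0, 0, 0, 0, 6]]

The characteristic polynomial is det(xI - A) = (x - 6)^3(x - 4)(x - 3), so the eigenvalues are 3 (algebraic multiplicity 1), 4 (algebraic multiplicity 1), 6 (algebraic multiplicity 3).

For λ = 3: algebraic multiplicity 1 gives one 1×1 block.

For λ = 4: algebraic multiplicity 1 gives one 1×1 block.

For λ = 6: rank(A - 6I) = 3, rank((A - 6I)^2) = 2. The eigenspace has dimension 5 - 3 = 2, so there are 2 Jordan blocks; the rank sequence gives block sizes [2, 1].

Assembling the blocks gives the Jordan form J above.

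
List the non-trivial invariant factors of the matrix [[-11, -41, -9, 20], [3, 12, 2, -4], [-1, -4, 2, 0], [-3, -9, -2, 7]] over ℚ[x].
The Jordan structure of A has elementary divisors (x - 2)^2, (x - 3), (x - 3). Arranging the block sizes at each eigenvalue in decreasing order and taking row products gives the invariant factors.

Invariant factors (smallest first, each dividing the next): x - 3, (x - 3)(x - 2)^2.

Check: the last factor (x - 3)(x - 2)^2 is the minimal polynomial, and the product (x - 3)^2(x - 2)^2 is the characteristic polynomial.

x - 3, (x - 3)(x - 2)^2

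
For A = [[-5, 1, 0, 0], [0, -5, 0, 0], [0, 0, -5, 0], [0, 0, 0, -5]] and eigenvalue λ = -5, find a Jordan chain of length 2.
We seek v_1 ∈ ker((A + 5I)^2) \ ker(A + 5I), then set v_{i+1} = (A + 5I) v_i.

One such chain is v_1 = [[-2, 1, 0, 1]]^T, v_2 = [[1, 0, 0, 0]]^T. Check: (A + 5I) v_2 = [[0, 0, 0, 0]]^T = 0.

v_1 = [[-2, 1, 0, 1]]^T, v_2 = [[1, 0, 0, 0]]^T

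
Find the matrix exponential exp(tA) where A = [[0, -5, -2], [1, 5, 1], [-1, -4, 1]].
e^{tA} = [[(t^2 - 4*t + 2)*e^{2*t}/2, t*(3*t - 10)*e^{2*t}/2, t*(t - 4)*e^{2*t}/2], [t*e^{2*t}, (3*t + 1)*e^{2*t}, t*e^{2*t}], [t*(-t - 2)*e^{2*t}/2, t*(-3*t - 8)*e^{2*t}/2, (-t^2/2 - t + 1)*e^{2*t}]]

A has Jordan form J = [[2, 1, 0], [0, 2, 1], [0, 0, 2]] with A = PJP^{-1}, so e^{tA} = P e^{tJ} P^{-1}.

For a Jordan block J_k(λ), e^{tJ_k(λ)} = e^{λt} · (I + tN + t^2 N^2/2! + ... + t^{k-1} N^{k-1}/(k-1)!) where N is the nilpotent superdiagonal part.

Assembling the blocks and conjugating back gives the entries of e^{tA} as shown above.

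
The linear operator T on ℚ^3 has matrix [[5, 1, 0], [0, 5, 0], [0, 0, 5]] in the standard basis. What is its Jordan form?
The characteristic polynomial is det(xI - A) = (x - 5)^3, so the eigenvalues are 5 (algebraic multiplicity 3).

For λ = 5: rank(A - 5I) = 1, rank((A - 5I)^2) = 0. The eigenspace has dimension 3 - 1 = 2, so there are 2 Jordan blocks; the rank sequence gives block sizes [2, 1].

Assembling the blocks gives the Jordan form J above.

J = [[5, 1, 0], [0, 5, 0], [0, 0, 5]]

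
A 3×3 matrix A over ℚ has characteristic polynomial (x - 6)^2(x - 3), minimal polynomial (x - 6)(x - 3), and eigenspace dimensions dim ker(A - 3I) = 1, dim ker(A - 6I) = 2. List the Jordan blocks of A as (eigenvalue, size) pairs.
λ = 3: algebraic multiplicity 1 (exponent in χ_A), largest block size 1 (exponent in m_A), 1 block (geometric multiplicity). This forces block sizes [1].
λ = 6: algebraic multiplicity 2 (exponent in χ_A), largest block size 1 (exponent in m_A), 2 blocks (geometric multiplicity). These force block sizes [1, 1].

Jordan blocks: (3, 1), (6, 1), (6, 1)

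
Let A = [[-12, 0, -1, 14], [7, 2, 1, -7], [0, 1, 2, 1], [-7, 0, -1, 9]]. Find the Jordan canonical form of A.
J = [[-5, 0, 0, 0], [0, 2, 1, 0], [0, 0, 2, 1], [0, 0, 0, 2]]

The characteristic polynomial is det(xI - A) = (x - 2)^3(x + 5), so the eigenvalues are -5 (algebraic multiplicity 1), 2 (algebraic multiplicity 3).

For λ = -5: algebraic multiplicity 1 gives one 1×1 block.

For λ = 2: rank(A - 2I) = 3, rank((A - 2I)^2) = 2, rank((A - 2I)^3) = 1. The eigenspace has dimension 4 - 3 = 1, so there is 1 Jordan block; the rank sequence gives block sizes [3].

Assembling the blocks gives the Jordan form J above.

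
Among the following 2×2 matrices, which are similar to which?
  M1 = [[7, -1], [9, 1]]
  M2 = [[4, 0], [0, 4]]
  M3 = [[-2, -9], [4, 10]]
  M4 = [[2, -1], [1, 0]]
3 classes: {M1, M3}, {M2}, {M4}

Characteristic polynomials: χ_{M1} = (x - 4)^2, χ_{M2} = (x - 4)^2, χ_{M3} = (x - 4)^2, χ_{M4} = (x - 1)^2.

{M1, M3}: invariant factors (x - 4)^2.

{M2}: invariant factors x - 4, x - 4.

{M4}: invariant factors (x - 1)^2.

Matrices are similar if and only if their invariant-factor lists agree; the partition into similarity classes is {M1, M3}, {M2}, {M4}.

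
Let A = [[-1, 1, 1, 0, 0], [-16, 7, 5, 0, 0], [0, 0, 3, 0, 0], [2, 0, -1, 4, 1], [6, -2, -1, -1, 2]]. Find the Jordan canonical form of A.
J = [[3, 1, 0, 0, 0], [0, 3, 1, 0, 0], [0, 0, 3, 0, 0], [0, 0, 0, 3, 1], [0, 0, 0, 0, 3]]

The characteristic polynomial is det(xI - A) = (x - 3)^5, so the eigenvalues are 3 (algebraic multiplicity 5).

For λ = 3: rank(A - 3I) = 3, rank((A - 3I)^2) = 1, rank((A - 3I)^3) = 0. The eigenspace has dimension 5 - 3 = 2, so there are 2 Jordan blocks; the rank sequence gives block sizes [3, 2].

Assembling the blocks gives the Jordan form J above.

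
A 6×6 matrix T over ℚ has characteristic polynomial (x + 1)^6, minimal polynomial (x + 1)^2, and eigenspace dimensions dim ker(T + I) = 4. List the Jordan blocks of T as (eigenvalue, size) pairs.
λ = -1: algebraic multiplicity 6 (exponent in χ_T), largest block size 2 (exponent in m_T), 4 blocks (geometric multiplicity). These force block sizes [2, 2, 1, 1].

Jordan blocks: (-1, 2), (-1, 2), (-1, 1), (-1, 1)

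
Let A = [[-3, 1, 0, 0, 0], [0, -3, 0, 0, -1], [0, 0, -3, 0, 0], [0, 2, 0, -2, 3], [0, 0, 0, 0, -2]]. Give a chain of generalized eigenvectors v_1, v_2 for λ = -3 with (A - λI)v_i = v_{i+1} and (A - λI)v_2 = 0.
v_1 = [[2, 1, 0, -2, 0]]^T, v_2 = [[1, 0, 0, 0, 0]]^T

We seek v_1 ∈ ker((A + 3I)^2) \ ker(A + 3I), then set v_{i+1} = (A + 3I) v_i.

One such chain is v_1 = [[2, 1, 0, -2, 0]]^T, v_2 = [[1, 0, 0, 0, 0]]^T. Check: (A + 3I) v_2 = [[0, 0, 0, 0, 0]]^T = 0.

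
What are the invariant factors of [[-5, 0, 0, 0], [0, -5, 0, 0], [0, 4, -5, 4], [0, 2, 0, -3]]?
The Jordan structure of A has elementary divisors (x + 5), (x + 5), (x + 5), (x + 3). Arranging the block sizes at each eigenvalue in decreasing order and taking row products gives the invariant factors.

Invariant factors (smallest first, each dividing the next): x + 5, x + 5, (x + 3)(x + 5).

Check: the last factor (x + 3)(x + 5) is the minimal polynomial, and the product (x + 3)(x + 5)^3 is the characteristic polynomial.

x + 5, x + 5, (x + 3)(x + 5)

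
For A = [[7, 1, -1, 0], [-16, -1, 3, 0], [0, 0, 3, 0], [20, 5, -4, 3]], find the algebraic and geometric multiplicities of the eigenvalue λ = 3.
The characteristic polynomial is (x - 3)^4, so the factor x - 3 appears with exponent 4: the algebraic multiplicity is 4.

rank(A - 3I) = 2, so the eigenspace has dimension 4 - 2 = 2: the geometric multiplicity is 2.

Since 2 < 4, A is not diagonalizable.

algebraic multiplicity 4, geometric multiplicity 2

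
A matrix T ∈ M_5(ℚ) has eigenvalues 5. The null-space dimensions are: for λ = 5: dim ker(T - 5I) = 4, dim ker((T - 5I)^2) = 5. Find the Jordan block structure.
Jordan blocks: (5, 2), (5, 1), (5, 1), (5, 1)

λ = 5: successive nullity increments [4, 1] count blocks of size ≥ k; block sizes are [2, 1, 1, 1].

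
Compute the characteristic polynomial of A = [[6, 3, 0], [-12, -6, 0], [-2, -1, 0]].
xI - A = [[x - 6, -3, 0], [12, x + 6, 0], [2, 1, x]].

Expanding det(xI - A) along the first row:
det(xI - A) = + (x - 6)·det([[x + 6, 0], [1, x]]) - (-3)·det([[12, 0], [2, x]]) + (0)·det([[12, x + 6], [2, 1]]).

Evaluating gives χ_A(x) = x^3.

χ_A(x) = x^3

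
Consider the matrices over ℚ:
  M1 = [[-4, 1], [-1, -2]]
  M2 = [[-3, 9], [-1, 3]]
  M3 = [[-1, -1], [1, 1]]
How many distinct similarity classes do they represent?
Characteristic polynomials: χ_{M1} = (x + 3)^2, χ_{M2} = x^2, χ_{M3} = x^2.

{M1}: invariant factors (x + 3)^2.

{M2, M3}: invariant factors x^2.

Matrices are similar if and only if their invariant-factor lists agree; the partition into similarity classes is {M1}, {M2, M3}.

2 classes: {M1}, {M2, M3}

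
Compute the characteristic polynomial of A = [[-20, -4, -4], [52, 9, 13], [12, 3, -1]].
χ_A(x) = (x + 4)^3

xI - A = [[x + 20, 4, 4], [-52, x - 9, -13], [-12, -3, x + 1]].

Expanding det(xI - A) along the first row:
det(xI - A) = + (x + 20)·det([[x - 9, -13], [-3, x + 1]]) - (4)·det([[-52, -13], [-12, x + 1]]) + (4)·det([[-52, x - 9], [-12, -3]]).

Evaluating gives χ_A(x) = x^3 + 12x^2 + 48x + 64 = (x + 4)^3.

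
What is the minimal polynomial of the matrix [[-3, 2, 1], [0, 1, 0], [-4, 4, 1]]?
m_A(x) = (x - 1)(x + 1)^2

The characteristic polynomial factors as (x - 1)(x + 1)^2. The minimal polynomial is ∏(x - λ)^{k_λ} where k_λ is the size of the largest Jordan block at λ.

For λ = -1: rank(A + I) = 2, and the largest Jordan block has size 2 (the smallest k with rank((A + I)^k) = rank((A + I)^(k+1))).
For λ = 1: rank(A - I) = 2, and the largest Jordan block has size 1 (the smallest k with rank((A - I)^k) = rank((A - I)^(k+1))).

So m_A(x) = (x - 1)(x + 1)^2.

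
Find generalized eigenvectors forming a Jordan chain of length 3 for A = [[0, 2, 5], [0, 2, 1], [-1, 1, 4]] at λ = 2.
We seek v_1 ∈ ker((A - 2I)^3) \ ker((A - 2I)^2), then set v_{i+1} = (A - 2I) v_i.

One such chain is v_1 = [[-1, 0, 0]]^T, v_2 = [[2, 0, 1]]^T, v_3 = [[1, 1, 0]]^T. Check: (A - 2I) v_3 = [[0, 0, 0]]^T = 0.

v_1 = [[-1, 0, 0]]^T, v_2 = [[2, 0, 1]]^T, v_3 = [[1, 1, 0]]^T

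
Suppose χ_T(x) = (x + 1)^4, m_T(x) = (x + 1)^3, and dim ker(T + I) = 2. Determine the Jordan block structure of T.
λ = -1: algebraic multiplicity 4 (exponent in χ_T), largest block size 3 (exponent in m_T), 2 blocks (geometric multiplicity). These force block sizes [3, 1].

Jordan blocks: (-1, 3), (-1, 1)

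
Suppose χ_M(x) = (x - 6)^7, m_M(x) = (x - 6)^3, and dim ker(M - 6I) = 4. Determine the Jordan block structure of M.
Jordan blocks: (6, 3), (6, 2), (6, 1), (6, 1)

λ = 6: algebraic multiplicity 7 (exponent in χ_M), largest block size 3 (exponent in m_M), 4 blocks (geometric multiplicity). These force block sizes [3, 2, 1, 1].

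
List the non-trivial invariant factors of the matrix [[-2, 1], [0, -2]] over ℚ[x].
(x + 2)^2

The Jordan structure of A has elementary divisors (x + 2)^2. Arranging the block sizes at each eigenvalue in decreasing order and taking row products gives the invariant factors.

Invariant factors (smallest first, each dividing the next): (x + 2)^2.

Check: the last factor (x + 2)^2 is the minimal polynomial, and the product (x + 2)^2 is the characteristic polynomial.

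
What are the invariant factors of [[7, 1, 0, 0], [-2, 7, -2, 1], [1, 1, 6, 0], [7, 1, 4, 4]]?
x - 6, (x - 6)^3

The Jordan structure of A has elementary divisors (x - 6)^3, (x - 6). Arranging the block sizes at each eigenvalue in decreasing order and taking row products gives the invariant factors.

Invariant factors (smallest first, each dividing the next): x - 6, (x - 6)^3.

Check: the last factor (x - 6)^3 is the minimal polynomial, and the product (x - 6)^4 is the characteristic polynomial.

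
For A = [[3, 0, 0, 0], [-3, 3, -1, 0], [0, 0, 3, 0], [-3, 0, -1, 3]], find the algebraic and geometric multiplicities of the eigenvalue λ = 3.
The characteristic polynomial is (x - 3)^4, so the factor x - 3 appears with exponent 4: the algebraic multiplicity is 4.

rank(A - 3I) = 1, so the eigenspace has dimension 4 - 1 = 3: the geometric multiplicity is 3.

Since 3 < 4, A is not diagonalizable.

algebraic multiplicity 4, geometric multiplicity 3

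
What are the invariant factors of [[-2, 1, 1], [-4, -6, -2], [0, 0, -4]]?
x + 4, (x + 4)^2

The Jordan structure of A has elementary divisors (x + 4)^2, (x + 4). Arranging the block sizes at each eigenvalue in decreasing order and taking row products gives the invariant factors.

Invariant factors (smallest first, each dividing the next): x + 4, (x + 4)^2.

Check: the last factor (x + 4)^2 is the minimal polynomial, and the product (x + 4)^3 is the characteristic polynomial.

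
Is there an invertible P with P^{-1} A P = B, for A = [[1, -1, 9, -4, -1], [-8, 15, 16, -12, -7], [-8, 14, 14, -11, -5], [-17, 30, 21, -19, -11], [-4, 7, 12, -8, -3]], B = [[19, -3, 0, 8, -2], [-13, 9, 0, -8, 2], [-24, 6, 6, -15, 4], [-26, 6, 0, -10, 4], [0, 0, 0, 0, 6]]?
trace(A) = 8 but trace(B) = 30. The trace is a similarity invariant, so A and B are not similar.

No.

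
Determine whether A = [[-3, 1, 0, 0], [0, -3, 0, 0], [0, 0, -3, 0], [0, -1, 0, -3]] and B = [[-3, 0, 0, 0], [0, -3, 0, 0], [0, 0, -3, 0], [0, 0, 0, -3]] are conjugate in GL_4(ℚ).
Both have characteristic polynomial (x + 3)^4, but the minimal polynomial of A is (x + 3)^2 while the minimal polynomial of B is x + 3. The minimal polynomial is a similarity invariant, so A and B are not similar.

No.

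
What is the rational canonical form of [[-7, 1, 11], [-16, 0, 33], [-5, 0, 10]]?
The invariant factors of A (the non-unit diagonal entries of the Smith normal form of xI - A over ℚ[x]) are (x + 1)(x^2 - 4x + 5), each dividing the next. The characteristic polynomial is their product, (x + 1)(x^2 - 4x + 5).

The rational canonical form is the block-diagonal matrix of companion matrices C(f_i):
R = [[0, 0, -5], [1, 0, -1], [0, 1, 3]].

Note the characteristic polynomial does not split into linear factors over ℚ, so A has no Jordan form over ℚ; the rational canonical form exists over any field.

R = [[0, 0, -5], [1, 0, -1], [0, 1, 3]]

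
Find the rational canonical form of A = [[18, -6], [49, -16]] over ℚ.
R = [[0, -6], [1, 2]]

The invariant factors of A (the non-unit diagonal entries of the Smith normal form of xI - A over ℚ[x]) are x^2 - 2x + 6, each dividing the next. The characteristic polynomial is their product, x^2 - 2x + 6.

The rational canonical form is the block-diagonal matrix of companion matrices C(f_i):
R = [[0, -6], [1, 2]].

Note the characteristic polynomial does not split into linear factors over ℚ, so A has no Jordan form over ℚ; the rational canonical form exists over any field.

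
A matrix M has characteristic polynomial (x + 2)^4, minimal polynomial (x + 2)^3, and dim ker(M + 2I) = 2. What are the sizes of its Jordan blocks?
Jordan blocks: (-2, 3), (-2, 1)

λ = -2: algebraic multiplicity 4 (exponent in χ_M), largest block size 3 (exponent in m_M), 2 blocks (geometric multiplicity). These force block sizes [3, 1].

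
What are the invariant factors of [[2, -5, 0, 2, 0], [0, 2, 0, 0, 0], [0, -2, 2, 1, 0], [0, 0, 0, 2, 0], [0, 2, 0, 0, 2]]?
The Jordan structure of A has elementary divisors (x - 2)^2, (x - 2)^2, (x - 2). Arranging the block sizes at each eigenvalue in decreasing order and taking row products gives the invariant factors.

Invariant factors (smallest first, each dividing the next): x - 2, (x - 2)^2, (x - 2)^2.

Check: the last factor (x - 2)^2 is the minimal polynomial, and the product (x - 2)^5 is the characteristic polynomial.

x - 2, (x - 2)^2, (x - 2)^2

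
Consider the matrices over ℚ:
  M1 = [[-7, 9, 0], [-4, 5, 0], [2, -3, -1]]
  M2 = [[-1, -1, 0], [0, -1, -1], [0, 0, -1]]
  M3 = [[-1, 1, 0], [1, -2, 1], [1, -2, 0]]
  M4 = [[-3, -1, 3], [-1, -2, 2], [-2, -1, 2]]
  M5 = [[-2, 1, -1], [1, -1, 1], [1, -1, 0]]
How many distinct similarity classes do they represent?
2 classes: {M1}, {M2, M3, M4, M5}

Characteristic polynomials: χ_{M1} = (x + 1)^3, χ_{M2} = (x + 1)^3, χ_{M3} = (x + 1)^3, χ_{M4} = (x + 1)^3, χ_{M5} = (x + 1)^3.

{M1}: invariant factors x + 1, (x + 1)^2.

{M2, M3, M4, M5}: invariant factors (x + 1)^3.

Matrices are similar if and only if their invariant-factor lists agree; the partition into similarity classes is {M1}, {M2, M3, M4, M5}.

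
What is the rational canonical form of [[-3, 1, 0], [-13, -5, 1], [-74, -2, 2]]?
R = [[0, 0, -24], [1, 0, -14], [0, 1, -6]]

The invariant factors of A (the non-unit diagonal entries of the Smith normal form of xI - A over ℚ[x]) are (x + 4)(x^2 + 2x + 6), each dividing the next. The characteristic polynomial is their product, (x + 4)(x^2 + 2x + 6).

The rational canonical form is the block-diagonal matrix of companion matrices C(f_i):
R = [[0, 0, -24], [1, 0, -14], [0, 1, -6]].

Note the characteristic polynomial does not split into linear factors over ℚ, so A has no Jordan form over ℚ; the rational canonical form exists over any field.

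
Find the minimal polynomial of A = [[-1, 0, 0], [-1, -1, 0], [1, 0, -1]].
The characteristic polynomial factors as (x + 1)^3. The minimal polynomial is ∏(x - λ)^{k_λ} where k_λ is the size of the largest Jordan block at λ.

For λ = -1: rank(A + I) = 1, and the largest Jordan block has size 2 (the smallest k with rank((A + I)^k) = rank((A + I)^(k+1))).

So m_A(x) = (x + 1)^2.

m_A(x) = (x + 1)^2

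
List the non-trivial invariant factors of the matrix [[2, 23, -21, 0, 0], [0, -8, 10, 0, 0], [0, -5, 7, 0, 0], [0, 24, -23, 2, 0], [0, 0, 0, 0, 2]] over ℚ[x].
x - 2, x - 2, (x - 2)^2(x + 3)

The Jordan structure of A has elementary divisors (x + 3), (x - 2)^2, (x - 2), (x - 2). Arranging the block sizes at each eigenvalue in decreasing order and taking row products gives the invariant factors.

Invariant factors (smallest first, each dividing the next): x - 2, x - 2, (x - 2)^2(x + 3).

Check: the last factor (x - 2)^2(x + 3) is the minimal polynomial, and the product (x - 2)^4(x + 3) is the characteristic polynomial.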